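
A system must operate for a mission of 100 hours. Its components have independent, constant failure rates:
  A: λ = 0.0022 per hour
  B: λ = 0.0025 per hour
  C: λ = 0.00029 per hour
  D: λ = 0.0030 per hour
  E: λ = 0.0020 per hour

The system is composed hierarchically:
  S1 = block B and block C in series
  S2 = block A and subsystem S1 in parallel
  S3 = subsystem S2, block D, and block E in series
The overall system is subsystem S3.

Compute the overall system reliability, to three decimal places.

0.577

R(A) = exp(−0.0022 × 100) = 0.80252
R(B) = exp(−0.0025 × 100) = 0.77880
R(C) = exp(−0.00029 × 100) = 0.97142
R(D) = exp(−0.0030 × 100) = 0.74082
R(E) = exp(−0.0020 × 100) = 0.81873
Series (B and C): 0.77880 × 0.97142 = 0.75654
Parallel (A and [0.75654]): 1 − (1 − 0.80252)(1 − 0.75654) = 0.95192
Series ([0.95192], D, and E): 0.95192 × 0.74082 × 0.81873 = 0.577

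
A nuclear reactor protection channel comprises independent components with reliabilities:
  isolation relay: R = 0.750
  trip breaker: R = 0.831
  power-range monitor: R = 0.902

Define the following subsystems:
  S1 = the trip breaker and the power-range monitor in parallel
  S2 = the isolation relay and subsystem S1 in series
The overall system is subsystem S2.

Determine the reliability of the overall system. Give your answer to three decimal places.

Parallel (trip breaker and power-range monitor): 1 − (1 − 0.83100)(1 − 0.90200) = 0.98344
Series (isolation relay and [0.98344]): 0.75000 × 0.98344 = 0.738

0.738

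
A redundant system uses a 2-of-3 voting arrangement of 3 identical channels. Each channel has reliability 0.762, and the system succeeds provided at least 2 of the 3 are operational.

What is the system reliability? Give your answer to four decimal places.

0.8570

R = Σ_{i=2}^{3} C(3,i) p^i (1−p)^{3−i} with p = 0.762
C(3,2)·0.762^2·0.238^1 = 0.414580
C(3,3)·0.762^3·0.238^0 = 0.442451
Sum = 0.8570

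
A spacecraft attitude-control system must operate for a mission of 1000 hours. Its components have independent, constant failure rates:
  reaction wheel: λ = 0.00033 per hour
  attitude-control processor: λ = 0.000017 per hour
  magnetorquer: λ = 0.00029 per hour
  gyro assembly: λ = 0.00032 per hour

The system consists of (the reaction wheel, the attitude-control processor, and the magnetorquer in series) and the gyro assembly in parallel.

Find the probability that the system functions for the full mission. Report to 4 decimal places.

R(reaction wheel) = exp(−0.00033 × 1000) = 0.718924
R(attitude-control processor) = exp(−0.000017 × 1000) = 0.983144
R(magnetorquer) = exp(−0.00029 × 1000) = 0.748264
R(gyro assembly) = exp(−0.00032 × 1000) = 0.726149
Series (reaction wheel, attitude-control processor, and magnetorquer): 0.718924 × 0.983144 × 0.748264 = 0.528877
Parallel ([0.528877] and gyro assembly): 1 − (1 − 0.528877)(1 − 0.726149) = 0.8710

0.8710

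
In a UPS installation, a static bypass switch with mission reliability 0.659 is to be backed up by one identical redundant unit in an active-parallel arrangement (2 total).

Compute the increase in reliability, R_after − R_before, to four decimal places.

R_before = 0.659
R_after = 1 − (1 − 0.659)^2 = 0.8837
ΔR = 0.8837 − 0.659 = 0.2247

0.2247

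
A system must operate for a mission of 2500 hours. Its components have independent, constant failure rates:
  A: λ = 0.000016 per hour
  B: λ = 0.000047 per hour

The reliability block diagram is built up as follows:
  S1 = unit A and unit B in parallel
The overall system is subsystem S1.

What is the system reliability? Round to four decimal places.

0.9957

R(A) = exp(−0.000016 × 2500) = 0.960789
R(B) = exp(−0.000047 × 2500) = 0.889141
Parallel (A and B): 1 − (1 − 0.960789)(1 − 0.889141) = 0.9957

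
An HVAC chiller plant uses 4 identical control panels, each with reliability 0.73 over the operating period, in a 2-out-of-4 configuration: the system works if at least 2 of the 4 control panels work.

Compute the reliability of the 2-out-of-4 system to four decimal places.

0.9372

R = Σ_{i=2}^{4} C(4,i) p^i (1−p)^{4−i} with p = 0.73
C(4,2)·0.73^2·0.27^2 = 0.233090
C(4,3)·0.73^3·0.27^1 = 0.420138
C(4,4)·0.73^4·0.27^0 = 0.283982
Sum = 0.9372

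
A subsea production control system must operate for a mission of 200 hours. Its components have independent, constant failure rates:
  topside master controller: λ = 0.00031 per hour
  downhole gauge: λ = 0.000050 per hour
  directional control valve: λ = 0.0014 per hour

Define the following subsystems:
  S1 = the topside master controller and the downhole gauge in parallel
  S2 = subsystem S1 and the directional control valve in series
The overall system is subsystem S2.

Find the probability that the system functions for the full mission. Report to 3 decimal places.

R(topside master controller) = exp(−0.00031 × 200) = 0.93988
R(downhole gauge) = exp(−0.000050 × 200) = 0.99005
R(directional control valve) = exp(−0.0014 × 200) = 0.75578
Parallel (topside master controller and downhole gauge): 1 − (1 − 0.93988)(1 − 0.99005) = 0.99940
Series ([0.99940] and directional control valve): 0.99940 × 0.75578 = 0.755

0.755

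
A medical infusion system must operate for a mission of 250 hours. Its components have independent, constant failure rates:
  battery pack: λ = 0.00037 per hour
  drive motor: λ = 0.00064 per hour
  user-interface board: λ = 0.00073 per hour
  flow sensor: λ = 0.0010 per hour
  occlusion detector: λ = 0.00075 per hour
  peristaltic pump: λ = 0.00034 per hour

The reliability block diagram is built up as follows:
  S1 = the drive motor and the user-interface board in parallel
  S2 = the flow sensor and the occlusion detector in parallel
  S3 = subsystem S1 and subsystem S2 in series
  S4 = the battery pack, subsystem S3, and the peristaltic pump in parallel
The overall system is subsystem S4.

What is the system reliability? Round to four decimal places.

0.9996

R(battery pack) = exp(−0.00037 × 250) = 0.911649
R(drive motor) = exp(−0.00064 × 250) = 0.852144
R(user-interface board) = exp(−0.00073 × 250) = 0.833185
R(flow sensor) = exp(−0.0010 × 250) = 0.778801
R(occlusion detector) = exp(−0.00075 × 250) = 0.829029
R(peristaltic pump) = exp(−0.00034 × 250) = 0.918512
Parallel (drive motor and user-interface board): 1 − (1 − 0.852144)(1 − 0.833185) = 0.975335
Parallel (flow sensor and occlusion detector): 1 − (1 − 0.778801)(1 − 0.829029) = 0.962181
Series ([0.975335] and [0.962181]): 0.975335 × 0.962181 = 0.938449
Parallel (battery pack, [0.938449], and peristaltic pump): 1 − (1 − 0.911649)(1 − 0.938449)(1 − 0.918512) = 0.9996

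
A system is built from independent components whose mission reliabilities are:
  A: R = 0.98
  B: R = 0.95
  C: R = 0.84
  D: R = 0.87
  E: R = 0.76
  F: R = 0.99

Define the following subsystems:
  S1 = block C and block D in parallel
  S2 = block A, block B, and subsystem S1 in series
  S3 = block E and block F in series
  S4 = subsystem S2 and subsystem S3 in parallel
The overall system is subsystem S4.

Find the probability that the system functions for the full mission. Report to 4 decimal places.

Parallel (C and D): 1 − (1 − 0.840000)(1 − 0.870000) = 0.979200
Series (A, B, and [0.979200]): 0.980000 × 0.950000 × 0.979200 = 0.911635
Series (E and F): 0.760000 × 0.990000 = 0.752400
Parallel ([0.911635] and [0.752400]): 1 − (1 − 0.911635)(1 − 0.752400) = 0.9781

0.9781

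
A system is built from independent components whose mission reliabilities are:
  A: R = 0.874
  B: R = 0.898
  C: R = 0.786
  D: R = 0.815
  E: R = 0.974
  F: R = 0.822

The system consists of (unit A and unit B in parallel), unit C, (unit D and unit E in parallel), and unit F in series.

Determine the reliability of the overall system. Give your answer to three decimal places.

Parallel (A and B): 1 − (1 − 0.87400)(1 − 0.89800) = 0.98715
Parallel (D and E): 1 − (1 − 0.81500)(1 − 0.97400) = 0.99519
Series ([0.98715], C, [0.99519], and F): 0.98715 × 0.78600 × 0.99519 × 0.82200 = 0.635

0.635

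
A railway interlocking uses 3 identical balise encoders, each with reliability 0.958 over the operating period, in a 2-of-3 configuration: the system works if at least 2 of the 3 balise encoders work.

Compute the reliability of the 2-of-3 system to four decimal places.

R = Σ_{i=2}^{3} C(3,i) p^i (1−p)^{3−i} with p = 0.958
C(3,2)·0.958^2·0.042^1 = 0.115638
C(3,3)·0.958^3·0.042^0 = 0.879218
Sum = 0.9949

0.9949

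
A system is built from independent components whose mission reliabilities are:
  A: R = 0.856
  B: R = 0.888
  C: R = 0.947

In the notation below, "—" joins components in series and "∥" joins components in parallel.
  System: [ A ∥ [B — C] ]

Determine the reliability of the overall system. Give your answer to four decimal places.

0.9771

Series (B and C): 0.888000 × 0.947000 = 0.840936
Parallel (A and [0.840936]): 1 − (1 − 0.856000)(1 − 0.840936) = 0.9771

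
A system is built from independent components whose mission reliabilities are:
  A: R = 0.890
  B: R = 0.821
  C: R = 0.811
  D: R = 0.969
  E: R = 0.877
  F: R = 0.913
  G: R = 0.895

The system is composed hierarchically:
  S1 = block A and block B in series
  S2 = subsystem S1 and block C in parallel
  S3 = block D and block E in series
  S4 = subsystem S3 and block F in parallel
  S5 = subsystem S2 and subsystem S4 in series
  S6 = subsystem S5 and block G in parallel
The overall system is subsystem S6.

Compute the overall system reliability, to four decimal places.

Series (A and B): 0.890000 × 0.821000 = 0.730690
Parallel ([0.730690] and C): 1 − (1 − 0.730690)(1 − 0.811000) = 0.949100
Series (D and E): 0.969000 × 0.877000 = 0.849813
Parallel ([0.849813] and F): 1 − (1 − 0.849813)(1 − 0.913000) = 0.986934
Series ([0.949100] and [0.986934]): 0.949100 × 0.986934 = 0.936699
Parallel ([0.936699] and G): 1 − (1 − 0.936699)(1 − 0.895000) = 0.9934

0.9934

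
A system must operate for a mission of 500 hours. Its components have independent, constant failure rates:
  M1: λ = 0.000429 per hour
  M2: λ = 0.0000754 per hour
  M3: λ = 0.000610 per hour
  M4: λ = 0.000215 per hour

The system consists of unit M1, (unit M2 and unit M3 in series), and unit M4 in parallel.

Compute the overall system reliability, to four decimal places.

0.9943

R(M1) = exp(−0.000429 × 500) = 0.806945
R(M2) = exp(−0.0000754 × 500) = 0.963002
R(M3) = exp(−0.000610 × 500) = 0.737123
R(M4) = exp(−0.000215 × 500) = 0.898077
Series (M2 and M3): 0.963002 × 0.737123 = 0.709851
Parallel (M1, [0.709851], and M4): 1 − (1 − 0.806945)(1 − 0.709851)(1 − 0.898077) = 0.9943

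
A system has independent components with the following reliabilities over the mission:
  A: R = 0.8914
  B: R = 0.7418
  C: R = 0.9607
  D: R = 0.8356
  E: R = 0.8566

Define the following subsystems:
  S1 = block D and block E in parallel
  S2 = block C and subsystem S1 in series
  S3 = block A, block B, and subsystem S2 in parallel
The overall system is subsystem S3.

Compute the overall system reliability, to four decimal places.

Parallel (D and E): 1 − (1 − 0.835600)(1 − 0.856600) = 0.976425
Series (C and [0.976425]): 0.960700 × 0.976425 = 0.938051
Parallel (A, B, and [0.938051]): 1 − (1 − 0.891400)(1 − 0.741800)(1 − 0.938051) = 0.9983

0.9983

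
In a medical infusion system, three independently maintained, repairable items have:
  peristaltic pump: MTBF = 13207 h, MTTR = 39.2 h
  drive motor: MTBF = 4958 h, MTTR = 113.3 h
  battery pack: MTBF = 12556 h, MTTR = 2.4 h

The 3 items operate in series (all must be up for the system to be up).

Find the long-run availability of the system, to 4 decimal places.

0.9746

A(peristaltic pump) = MTBF/(MTBF+MTTR) = 13207/(13207+39.2) = 0.997041
A(drive motor) = MTBF/(MTBF+MTTR) = 4958/(4958+113.3) = 0.977659
A(battery pack) = MTBF/(MTBF+MTTR) = 12556/(12556+2.4) = 0.999809
Series availability: 0.997041 × 0.977659 × 0.999809 = 0.9746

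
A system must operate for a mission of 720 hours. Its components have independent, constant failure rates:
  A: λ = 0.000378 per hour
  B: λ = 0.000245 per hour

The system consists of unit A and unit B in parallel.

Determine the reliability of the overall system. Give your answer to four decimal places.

R(A) = exp(−0.000378 × 720) = 0.761732
R(B) = exp(−0.000245 × 720) = 0.838283
Parallel (A and B): 1 − (1 − 0.761732)(1 − 0.838283) = 0.9615

0.9615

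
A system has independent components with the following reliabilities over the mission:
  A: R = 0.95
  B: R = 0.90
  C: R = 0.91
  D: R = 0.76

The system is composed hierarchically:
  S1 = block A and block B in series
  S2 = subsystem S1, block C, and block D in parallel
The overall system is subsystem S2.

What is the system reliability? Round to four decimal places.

0.9969

Series (A and B): 0.950000 × 0.900000 = 0.855000
Parallel ([0.855000], C, and D): 1 − (1 − 0.855000)(1 − 0.910000)(1 − 0.760000) = 0.9969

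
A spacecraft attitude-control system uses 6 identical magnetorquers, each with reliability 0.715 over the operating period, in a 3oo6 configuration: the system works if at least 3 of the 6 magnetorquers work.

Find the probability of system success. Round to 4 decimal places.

R = Σ_{i=3}^{6} C(6,i) p^i (1−p)^{6−i} with p = 0.715
C(6,3)·0.715^3·0.285^3 = 0.169232
C(6,4)·0.715^4·0.285^2 = 0.318424
C(6,5)·0.715^5·0.285^1 = 0.319541
C(6,6)·0.715^6·0.285^0 = 0.133609
Sum = 0.9408

0.9408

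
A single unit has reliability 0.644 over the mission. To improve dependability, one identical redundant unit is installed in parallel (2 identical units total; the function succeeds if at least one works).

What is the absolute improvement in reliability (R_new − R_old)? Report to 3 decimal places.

0.229

R_before = 0.644
R_after = 1 − (1 − 0.644)^2 = 0.873
ΔR = 0.873 − 0.644 = 0.229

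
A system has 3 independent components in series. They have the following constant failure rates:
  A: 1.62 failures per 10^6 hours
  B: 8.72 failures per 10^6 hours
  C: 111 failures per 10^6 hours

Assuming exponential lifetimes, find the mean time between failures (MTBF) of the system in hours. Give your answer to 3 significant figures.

8240

Series of exponential components: λ_sys = Σ λ_i
λ_sys = 0.00000162 + 0.00000872 + 0.000111 = 1.2134e-04 /h
MTBF = 1 / λ_sys = 8240 h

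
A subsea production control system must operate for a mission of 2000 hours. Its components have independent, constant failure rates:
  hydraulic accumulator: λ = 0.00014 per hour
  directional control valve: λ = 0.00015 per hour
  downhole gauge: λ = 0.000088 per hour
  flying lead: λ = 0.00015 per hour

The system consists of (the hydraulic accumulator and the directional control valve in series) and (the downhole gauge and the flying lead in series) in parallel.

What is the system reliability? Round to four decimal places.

0.8333

R(hydraulic accumulator) = exp(−0.00014 × 2000) = 0.755784
R(directional control valve) = exp(−0.00015 × 2000) = 0.740818
R(downhole gauge) = exp(−0.000088 × 2000) = 0.838618
R(flying lead) = exp(−0.00015 × 2000) = 0.740818
Series (hydraulic accumulator and directional control valve): 0.755784 × 0.740818 = 0.559898
Series (downhole gauge and flying lead): 0.838618 × 0.740818 = 0.621263
Parallel ([0.559898] and [0.621263]): 1 − (1 − 0.559898)(1 − 0.621263) = 0.8333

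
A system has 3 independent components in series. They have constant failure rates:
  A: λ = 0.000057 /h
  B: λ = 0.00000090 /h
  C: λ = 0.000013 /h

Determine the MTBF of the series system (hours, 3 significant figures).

14100

Series of exponential components: λ_sys = Σ λ_i
λ_sys = 0.000057 + 0.00000090 + 0.000013 = 7.0900e-05 /h
MTBF = 1 / λ_sys = 14100 h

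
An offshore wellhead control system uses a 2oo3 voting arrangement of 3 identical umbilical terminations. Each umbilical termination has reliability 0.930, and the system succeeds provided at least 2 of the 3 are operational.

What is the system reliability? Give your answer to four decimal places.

R = Σ_{i=2}^{3} C(3,i) p^i (1−p)^{3−i} with p = 0.930
C(3,2)·0.930^2·0.070^1 = 0.181629
C(3,3)·0.930^3·0.070^0 = 0.804357
Sum = 0.9860

0.9860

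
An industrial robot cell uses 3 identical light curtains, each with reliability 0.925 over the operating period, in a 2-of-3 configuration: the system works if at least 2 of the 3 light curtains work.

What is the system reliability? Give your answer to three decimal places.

0.984

R = Σ_{i=2}^{3} C(3,i) p^i (1−p)^{3−i} with p = 0.925
C(3,2)·0.925^2·0.075^1 = 0.19252
C(3,3)·0.925^3·0.075^0 = 0.79145
Sum = 0.984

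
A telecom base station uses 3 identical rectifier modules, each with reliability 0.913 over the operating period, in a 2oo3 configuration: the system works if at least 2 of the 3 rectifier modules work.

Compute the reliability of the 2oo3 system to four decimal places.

R = Σ_{i=2}^{3} C(3,i) p^i (1−p)^{3−i} with p = 0.913
C(3,2)·0.913^2·0.087^1 = 0.217562
C(3,3)·0.913^3·0.087^0 = 0.761048
Sum = 0.9786

0.9786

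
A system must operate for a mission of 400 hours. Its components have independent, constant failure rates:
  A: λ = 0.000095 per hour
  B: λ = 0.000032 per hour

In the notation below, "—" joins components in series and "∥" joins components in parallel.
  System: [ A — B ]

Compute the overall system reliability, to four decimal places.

R(A) = exp(−0.000095 × 400) = 0.962713
R(B) = exp(−0.000032 × 400) = 0.987282
Series (A and B): 0.962713 × 0.987282 = 0.9505

0.9505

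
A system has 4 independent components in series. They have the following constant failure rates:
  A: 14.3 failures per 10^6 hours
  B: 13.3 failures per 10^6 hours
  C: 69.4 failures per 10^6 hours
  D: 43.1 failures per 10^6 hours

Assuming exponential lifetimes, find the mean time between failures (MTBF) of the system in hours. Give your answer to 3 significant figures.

Series of exponential components: λ_sys = Σ λ_i
λ_sys = 0.0000143 + 0.0000133 + 0.0000694 + 0.0000431 = 1.4010e-04 /h
MTBF = 1 / λ_sys = 7140 h

7140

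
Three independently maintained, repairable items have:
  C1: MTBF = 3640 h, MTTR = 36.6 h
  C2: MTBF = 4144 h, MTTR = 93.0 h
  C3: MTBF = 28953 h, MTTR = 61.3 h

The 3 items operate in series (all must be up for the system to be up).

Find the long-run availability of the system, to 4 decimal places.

A(C1) = MTBF/(MTBF+MTTR) = 3640/(3640+36.6) = 0.990045
A(C2) = MTBF/(MTBF+MTTR) = 4144/(4144+93.0) = 0.978051
A(C3) = MTBF/(MTBF+MTTR) = 28953/(28953+61.3) = 0.997887
Series availability: 0.990045 × 0.978051 × 0.997887 = 0.9663

0.9663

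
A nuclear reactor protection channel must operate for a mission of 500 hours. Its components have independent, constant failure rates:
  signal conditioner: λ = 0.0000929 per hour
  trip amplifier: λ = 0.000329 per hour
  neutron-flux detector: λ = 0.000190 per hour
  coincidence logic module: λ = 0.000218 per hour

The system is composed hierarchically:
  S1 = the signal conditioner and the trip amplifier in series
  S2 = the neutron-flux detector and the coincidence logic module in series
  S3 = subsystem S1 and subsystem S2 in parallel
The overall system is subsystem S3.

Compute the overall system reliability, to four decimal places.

R(signal conditioner) = exp(−0.0000929 × 500) = 0.954612
R(trip amplifier) = exp(−0.000329 × 500) = 0.848318
R(neutron-flux detector) = exp(−0.000190 × 500) = 0.909373
R(coincidence logic module) = exp(−0.000218 × 500) = 0.896730
Series (signal conditioner and trip amplifier): 0.954612 × 0.848318 = 0.809815
Series (neutron-flux detector and coincidence logic module): 0.909373 × 0.896730 = 0.815462
Parallel ([0.809815] and [0.815462]): 1 − (1 − 0.809815)(1 − 0.815462) = 0.9649

0.9649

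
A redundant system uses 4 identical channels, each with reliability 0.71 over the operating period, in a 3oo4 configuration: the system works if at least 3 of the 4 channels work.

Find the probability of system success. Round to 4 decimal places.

0.6693

R = Σ_{i=3}^{4} C(4,i) p^i (1−p)^{4−i} with p = 0.71
C(4,3)·0.71^3·0.29^1 = 0.415177
C(4,4)·0.71^4·0.29^0 = 0.254117
Sum = 0.6693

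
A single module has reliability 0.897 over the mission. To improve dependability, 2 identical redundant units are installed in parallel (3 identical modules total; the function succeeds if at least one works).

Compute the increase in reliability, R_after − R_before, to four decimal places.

R_before = 0.897
R_after = 1 − (1 − 0.897)^3 = 0.9989
ΔR = 0.9989 − 0.897 = 0.1019

0.1019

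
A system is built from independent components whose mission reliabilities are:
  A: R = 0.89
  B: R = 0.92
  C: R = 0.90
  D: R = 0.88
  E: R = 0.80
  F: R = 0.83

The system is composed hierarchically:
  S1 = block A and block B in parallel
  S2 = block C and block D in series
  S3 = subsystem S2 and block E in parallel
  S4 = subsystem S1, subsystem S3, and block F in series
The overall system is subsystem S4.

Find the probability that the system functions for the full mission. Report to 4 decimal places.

Parallel (A and B): 1 − (1 − 0.890000)(1 − 0.920000) = 0.991200
Series (C and D): 0.900000 × 0.880000 = 0.792000
Parallel ([0.792000] and E): 1 − (1 − 0.792000)(1 − 0.800000) = 0.958400
Series ([0.991200], [0.958400], and F): 0.991200 × 0.958400 × 0.830000 = 0.7885

0.7885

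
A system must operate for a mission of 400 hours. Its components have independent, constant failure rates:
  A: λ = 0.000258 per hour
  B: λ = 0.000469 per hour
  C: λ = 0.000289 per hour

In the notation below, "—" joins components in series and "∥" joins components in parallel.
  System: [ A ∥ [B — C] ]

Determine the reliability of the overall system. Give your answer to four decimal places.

0.9744

R(A) = exp(−0.000258 × 400) = 0.901947
R(B) = exp(−0.000469 × 400) = 0.828946
R(C) = exp(−0.000289 × 400) = 0.890831
Series (B and C): 0.828946 × 0.890831 = 0.738451
Parallel (A and [0.738451]): 1 − (1 − 0.901947)(1 − 0.738451) = 0.9744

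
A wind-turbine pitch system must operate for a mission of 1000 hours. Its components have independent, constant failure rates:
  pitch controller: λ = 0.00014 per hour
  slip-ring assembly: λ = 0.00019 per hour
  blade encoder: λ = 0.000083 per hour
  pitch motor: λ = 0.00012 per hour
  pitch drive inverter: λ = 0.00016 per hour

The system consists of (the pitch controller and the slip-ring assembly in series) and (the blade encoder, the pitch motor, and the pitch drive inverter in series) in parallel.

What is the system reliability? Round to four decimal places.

0.9144

R(pitch controller) = exp(−0.00014 × 1000) = 0.869358
R(slip-ring assembly) = exp(−0.00019 × 1000) = 0.826959
R(blade encoder) = exp(−0.000083 × 1000) = 0.920351
R(pitch motor) = exp(−0.00012 × 1000) = 0.886920
R(pitch drive inverter) = exp(−0.00016 × 1000) = 0.852144
Series (pitch controller and slip-ring assembly): 0.869358 × 0.826959 = 0.718923
Series (blade encoder, pitch motor, and pitch drive inverter): 0.920351 × 0.886920 × 0.852144 = 0.695586
Parallel ([0.718923] and [0.695586]): 1 − (1 − 0.718923)(1 − 0.695586) = 0.9144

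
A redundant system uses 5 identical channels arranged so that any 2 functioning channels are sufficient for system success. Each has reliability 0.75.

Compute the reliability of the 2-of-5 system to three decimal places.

0.984

R = Σ_{i=2}^{5} C(5,i) p^i (1−p)^{5−i} with p = 0.75
C(5,2)·0.75^2·0.25^3 = 0.08789
C(5,3)·0.75^3·0.25^2 = 0.26367
C(5,4)·0.75^4·0.25^1 = 0.39551
C(5,5)·0.75^5·0.25^0 = 0.23730
Sum = 0.984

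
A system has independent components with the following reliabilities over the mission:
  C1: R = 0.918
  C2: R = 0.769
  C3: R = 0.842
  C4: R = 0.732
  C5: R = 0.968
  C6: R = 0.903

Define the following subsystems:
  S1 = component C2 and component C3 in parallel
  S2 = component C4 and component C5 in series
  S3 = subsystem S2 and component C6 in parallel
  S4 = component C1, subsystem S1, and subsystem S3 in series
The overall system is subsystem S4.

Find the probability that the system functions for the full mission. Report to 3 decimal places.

Parallel (C2 and C3): 1 − (1 − 0.76900)(1 − 0.84200) = 0.96350
Series (C4 and C5): 0.73200 × 0.96800 = 0.70858
Parallel ([0.70858] and C6): 1 − (1 − 0.70858)(1 − 0.90300) = 0.97173
Series (C1, [0.96350], and [0.97173]): 0.91800 × 0.96350 × 0.97173 = 0.859

0.859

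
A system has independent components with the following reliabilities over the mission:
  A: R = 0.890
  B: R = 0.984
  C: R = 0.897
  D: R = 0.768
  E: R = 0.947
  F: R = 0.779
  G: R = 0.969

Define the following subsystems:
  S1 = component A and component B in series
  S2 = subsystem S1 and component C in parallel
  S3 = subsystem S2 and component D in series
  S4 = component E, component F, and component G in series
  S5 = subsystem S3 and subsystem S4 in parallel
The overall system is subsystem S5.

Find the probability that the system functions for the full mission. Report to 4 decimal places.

0.9310

Series (A and B): 0.890000 × 0.984000 = 0.875760
Parallel ([0.875760] and C): 1 − (1 − 0.875760)(1 − 0.897000) = 0.987203
Series ([0.987203] and D): 0.987203 × 0.768000 = 0.758172
Series (E, F, and G): 0.947000 × 0.779000 × 0.969000 = 0.714844
Parallel ([0.758172] and [0.714844]): 1 − (1 − 0.758172)(1 − 0.714844) = 0.9310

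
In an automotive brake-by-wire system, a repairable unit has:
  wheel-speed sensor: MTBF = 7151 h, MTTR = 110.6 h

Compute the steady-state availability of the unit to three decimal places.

0.985

A(wheel-speed sensor) = MTBF/(MTBF+MTTR) = 7151/(7151+110.6) = 0.985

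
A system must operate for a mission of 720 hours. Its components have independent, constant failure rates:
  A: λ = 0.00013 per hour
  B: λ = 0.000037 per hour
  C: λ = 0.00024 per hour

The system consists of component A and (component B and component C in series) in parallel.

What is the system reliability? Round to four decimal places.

0.9838

R(A) = exp(−0.00013 × 720) = 0.910647
R(B) = exp(−0.000037 × 720) = 0.973712
R(C) = exp(−0.00024 × 720) = 0.841306
Series (B and C): 0.973712 × 0.841306 = 0.819190
Parallel (A and [0.819190]): 1 − (1 − 0.910647)(1 − 0.819190) = 0.9838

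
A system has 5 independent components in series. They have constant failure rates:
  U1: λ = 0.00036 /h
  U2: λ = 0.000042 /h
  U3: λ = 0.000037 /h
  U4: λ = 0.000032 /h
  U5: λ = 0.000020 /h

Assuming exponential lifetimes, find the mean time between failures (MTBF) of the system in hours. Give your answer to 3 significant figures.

2040

Series of exponential components: λ_sys = Σ λ_i
λ_sys = 0.00036 + 0.000042 + 0.000037 + 0.000032 + 0.000020 = 4.9100e-04 /h
MTBF = 1 / λ_sys = 2040 h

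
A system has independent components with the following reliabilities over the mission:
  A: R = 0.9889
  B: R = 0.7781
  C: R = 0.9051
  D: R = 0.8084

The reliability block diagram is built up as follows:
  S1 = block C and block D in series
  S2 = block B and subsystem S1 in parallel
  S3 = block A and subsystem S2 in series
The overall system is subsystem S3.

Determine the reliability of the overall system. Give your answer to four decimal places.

0.9300

Series (C and D): 0.905100 × 0.808400 = 0.731683
Parallel (B and [0.731683]): 1 − (1 − 0.778100)(1 − 0.731683) = 0.940460
Series (A and [0.940460]): 0.988900 × 0.940460 = 0.9300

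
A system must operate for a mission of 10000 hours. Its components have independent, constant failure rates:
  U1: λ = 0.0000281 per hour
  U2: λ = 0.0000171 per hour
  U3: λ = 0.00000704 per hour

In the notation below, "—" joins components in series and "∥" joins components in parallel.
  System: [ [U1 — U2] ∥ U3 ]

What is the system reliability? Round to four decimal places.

R(U1) = exp(−0.0000281 × 10000) = 0.755028
R(U2) = exp(−0.0000171 × 10000) = 0.842822
R(U3) = exp(−0.00000704 × 10000) = 0.932021
Series (U1 and U2): 0.755028 × 0.842822 = 0.636354
Parallel ([0.636354] and U3): 1 − (1 − 0.636354)(1 − 0.932021) = 0.9753

0.9753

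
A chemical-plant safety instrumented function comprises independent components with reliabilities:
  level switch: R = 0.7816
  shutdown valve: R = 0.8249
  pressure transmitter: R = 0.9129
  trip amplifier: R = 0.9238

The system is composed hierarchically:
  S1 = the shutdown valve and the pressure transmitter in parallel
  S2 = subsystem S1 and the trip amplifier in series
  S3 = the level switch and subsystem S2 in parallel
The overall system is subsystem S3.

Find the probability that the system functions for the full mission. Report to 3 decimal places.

0.980

Parallel (shutdown valve and pressure transmitter): 1 − (1 − 0.82490)(1 − 0.91290) = 0.98475
Series ([0.98475] and trip amplifier): 0.98475 × 0.92380 = 0.90971
Parallel (level switch and [0.90971]): 1 − (1 − 0.78160)(1 − 0.90971) = 0.980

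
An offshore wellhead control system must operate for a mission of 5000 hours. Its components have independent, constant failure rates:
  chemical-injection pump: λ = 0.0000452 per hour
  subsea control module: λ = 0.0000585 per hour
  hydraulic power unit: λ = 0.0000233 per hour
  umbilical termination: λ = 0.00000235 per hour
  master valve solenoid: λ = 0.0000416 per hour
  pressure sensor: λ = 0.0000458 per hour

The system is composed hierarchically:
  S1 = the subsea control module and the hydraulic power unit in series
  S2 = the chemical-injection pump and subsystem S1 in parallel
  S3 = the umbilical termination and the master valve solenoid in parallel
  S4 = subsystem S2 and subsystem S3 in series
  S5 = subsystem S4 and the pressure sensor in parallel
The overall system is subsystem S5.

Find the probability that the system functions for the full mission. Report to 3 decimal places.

R(chemical-injection pump) = exp(−0.0000452 × 5000) = 0.79772
R(subsea control module) = exp(−0.0000585 × 5000) = 0.74640
R(hydraulic power unit) = exp(−0.0000233 × 5000) = 0.89003
R(umbilical termination) = exp(−0.00000235 × 5000) = 0.98832
R(master valve solenoid) = exp(−0.0000416 × 5000) = 0.81221
R(pressure sensor) = exp(−0.0000458 × 5000) = 0.79533
Series (subsea control module and hydraulic power unit): 0.74640 × 0.89003 = 0.66432
Parallel (chemical-injection pump and [0.66432]): 1 − (1 − 0.79772)(1 − 0.66432) = 0.93210
Parallel (umbilical termination and master valve solenoid): 1 − (1 − 0.98832)(1 − 0.81221) = 0.99781
Series ([0.93210] and [0.99781]): 0.93210 × 0.99781 = 0.93006
Parallel ([0.93006] and pressure sensor): 1 − (1 − 0.93006)(1 − 0.79533) = 0.986

0.986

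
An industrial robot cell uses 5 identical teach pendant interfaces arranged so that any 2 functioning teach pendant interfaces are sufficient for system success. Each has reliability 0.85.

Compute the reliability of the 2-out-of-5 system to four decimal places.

R = Σ_{i=2}^{5} C(5,i) p^i (1−p)^{5−i} with p = 0.85
C(5,2)·0.85^2·0.15^3 = 0.024384
C(5,3)·0.85^3·0.15^2 = 0.138178
C(5,4)·0.85^4·0.15^1 = 0.391505
C(5,5)·0.85^5·0.15^0 = 0.443705
Sum = 0.9978

0.9978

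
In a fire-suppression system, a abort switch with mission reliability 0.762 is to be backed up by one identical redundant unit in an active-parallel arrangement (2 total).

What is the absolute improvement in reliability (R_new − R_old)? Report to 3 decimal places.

R_before = 0.762
R_after = 1 − (1 − 0.762)^2 = 0.943
ΔR = 0.943 − 0.762 = 0.181

0.181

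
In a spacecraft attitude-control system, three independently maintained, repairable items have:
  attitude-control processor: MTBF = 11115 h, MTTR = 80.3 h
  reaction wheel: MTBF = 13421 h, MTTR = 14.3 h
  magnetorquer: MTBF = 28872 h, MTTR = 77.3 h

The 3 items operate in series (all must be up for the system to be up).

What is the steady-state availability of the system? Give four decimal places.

0.9891

A(attitude-control processor) = MTBF/(MTBF+MTTR) = 11115/(11115+80.3) = 0.992827
A(reaction wheel) = MTBF/(MTBF+MTTR) = 13421/(13421+14.3) = 0.998936
A(magnetorquer) = MTBF/(MTBF+MTTR) = 28872/(28872+77.3) = 0.997330
Series availability: 0.992827 × 0.998936 × 0.997330 = 0.9891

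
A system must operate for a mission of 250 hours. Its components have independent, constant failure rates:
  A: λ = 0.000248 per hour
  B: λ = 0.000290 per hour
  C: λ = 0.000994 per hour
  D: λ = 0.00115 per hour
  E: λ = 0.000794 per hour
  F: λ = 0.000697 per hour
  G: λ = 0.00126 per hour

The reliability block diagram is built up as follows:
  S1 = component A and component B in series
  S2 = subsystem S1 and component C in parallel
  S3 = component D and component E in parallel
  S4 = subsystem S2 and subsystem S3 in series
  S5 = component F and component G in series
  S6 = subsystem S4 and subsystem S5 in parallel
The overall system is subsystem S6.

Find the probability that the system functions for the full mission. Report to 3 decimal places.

0.972

R(A) = exp(−0.000248 × 250) = 0.93988
R(B) = exp(−0.000290 × 250) = 0.93007
R(C) = exp(−0.000994 × 250) = 0.77997
R(D) = exp(−0.00115 × 250) = 0.75014
R(E) = exp(−0.000794 × 250) = 0.81996
R(F) = exp(−0.000697 × 250) = 0.84009
R(G) = exp(−0.00126 × 250) = 0.72979
Series (A and B): 0.93988 × 0.93007 = 0.87415
Parallel ([0.87415] and C): 1 − (1 − 0.87415)(1 − 0.77997) = 0.97231
Parallel (D and E): 1 − (1 − 0.75014)(1 − 0.81996) = 0.95502
Series ([0.97231] and [0.95502]): 0.97231 × 0.95502 = 0.92858
Series (F and G): 0.84009 × 0.72979 = 0.61309
Parallel ([0.92858] and [0.61309]): 1 − (1 − 0.92858)(1 − 0.61309) = 0.972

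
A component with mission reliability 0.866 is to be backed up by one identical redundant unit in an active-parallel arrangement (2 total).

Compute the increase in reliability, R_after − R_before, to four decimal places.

0.1160

R_before = 0.866
R_after = 1 − (1 − 0.866)^2 = 0.9820
ΔR = 0.9820 − 0.866 = 0.1160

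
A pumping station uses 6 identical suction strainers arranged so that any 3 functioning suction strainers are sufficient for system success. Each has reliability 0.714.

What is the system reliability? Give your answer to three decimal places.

0.940

R = Σ_{i=3}^{6} C(6,i) p^i (1−p)^{6−i} with p = 0.714
C(6,3)·0.714^3·0.286^3 = 0.17030
C(6,4)·0.714^4·0.286^2 = 0.31887
C(6,5)·0.714^5·0.286^1 = 0.31843
C(6,6)·0.714^6·0.286^0 = 0.13249
Sum = 0.940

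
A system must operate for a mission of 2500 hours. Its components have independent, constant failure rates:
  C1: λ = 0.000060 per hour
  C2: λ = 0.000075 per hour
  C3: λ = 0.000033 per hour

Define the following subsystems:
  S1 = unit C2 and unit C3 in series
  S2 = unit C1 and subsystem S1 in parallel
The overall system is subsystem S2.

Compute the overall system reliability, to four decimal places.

0.9670

R(C1) = exp(−0.000060 × 2500) = 0.860708
R(C2) = exp(−0.000075 × 2500) = 0.829029
R(C3) = exp(−0.000033 × 2500) = 0.920811
Series (C2 and C3): 0.829029 × 0.920811 = 0.763379
Parallel (C1 and [0.763379]): 1 − (1 − 0.860708)(1 − 0.763379) = 0.9670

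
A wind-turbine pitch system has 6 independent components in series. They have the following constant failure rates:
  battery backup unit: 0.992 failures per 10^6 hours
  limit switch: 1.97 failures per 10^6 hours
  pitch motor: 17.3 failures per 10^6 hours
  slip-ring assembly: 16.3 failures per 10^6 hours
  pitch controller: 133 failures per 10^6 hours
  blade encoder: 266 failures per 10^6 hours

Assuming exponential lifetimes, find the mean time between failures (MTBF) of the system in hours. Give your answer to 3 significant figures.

2300

Series of exponential components: λ_sys = Σ λ_i
λ_sys = 0.000000992 + 0.00000197 + 0.0000173 + 0.0000163 + 0.000133 + 0.000266 = 4.3556e-04 /h
MTBF = 1 / λ_sys = 2300 h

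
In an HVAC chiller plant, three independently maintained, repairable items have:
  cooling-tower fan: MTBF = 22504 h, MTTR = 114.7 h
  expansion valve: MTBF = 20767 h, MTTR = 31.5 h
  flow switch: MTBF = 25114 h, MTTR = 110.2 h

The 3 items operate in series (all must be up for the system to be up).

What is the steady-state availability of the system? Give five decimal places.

A(cooling-tower fan) = MTBF/(MTBF+MTTR) = 22504/(22504+114.7) = 0.994929
A(expansion valve) = MTBF/(MTBF+MTTR) = 20767/(20767+31.5) = 0.998485
A(flow switch) = MTBF/(MTBF+MTTR) = 25114/(25114+110.2) = 0.995631
Series availability: 0.994929 × 0.998485 × 0.995631 = 0.98908

0.98908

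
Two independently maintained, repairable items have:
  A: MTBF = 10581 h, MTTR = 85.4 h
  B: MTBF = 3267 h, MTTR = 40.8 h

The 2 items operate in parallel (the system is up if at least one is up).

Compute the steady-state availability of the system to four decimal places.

0.9999

A(A) = MTBF/(MTBF+MTTR) = 10581/(10581+85.4) = 0.991994
A(B) = MTBF/(MTBF+MTTR) = 3267/(3267+40.8) = 0.987666
Parallel availability: 1 − (1 − 0.991994)(1 − 0.987666) = 0.9999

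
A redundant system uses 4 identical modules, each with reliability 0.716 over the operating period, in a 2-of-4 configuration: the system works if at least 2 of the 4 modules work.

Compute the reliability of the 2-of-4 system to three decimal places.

R = Σ_{i=2}^{4} C(4,i) p^i (1−p)^{4−i} with p = 0.716
C(4,2)·0.716^2·0.284^2 = 0.24809
C(4,3)·0.716^3·0.284^1 = 0.41698
C(4,4)·0.716^4·0.284^0 = 0.26282
Sum = 0.928

0.928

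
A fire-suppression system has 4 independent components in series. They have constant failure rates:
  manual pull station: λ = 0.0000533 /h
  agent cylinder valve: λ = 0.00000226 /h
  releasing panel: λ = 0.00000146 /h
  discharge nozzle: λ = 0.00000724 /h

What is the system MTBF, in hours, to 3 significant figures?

15600

Series of exponential components: λ_sys = Σ λ_i
λ_sys = 0.0000533 + 0.00000226 + 0.00000146 + 0.00000724 = 6.4260e-05 /h
MTBF = 1 / λ_sys = 15600 h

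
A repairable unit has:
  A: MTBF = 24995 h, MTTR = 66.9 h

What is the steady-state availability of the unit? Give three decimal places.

A(A) = MTBF/(MTBF+MTTR) = 24995/(24995+66.9) = 0.997

0.997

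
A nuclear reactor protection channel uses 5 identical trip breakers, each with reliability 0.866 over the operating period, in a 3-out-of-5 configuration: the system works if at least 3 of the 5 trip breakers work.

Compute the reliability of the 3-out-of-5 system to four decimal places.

R = Σ_{i=3}^{5} C(5,i) p^i (1−p)^{5−i} with p = 0.866
C(5,3)·0.866^3·0.134^2 = 0.116617
C(5,4)·0.866^4·0.134^1 = 0.376831
C(5,5)·0.866^5·0.134^0 = 0.487068
Sum = 0.9805

0.9805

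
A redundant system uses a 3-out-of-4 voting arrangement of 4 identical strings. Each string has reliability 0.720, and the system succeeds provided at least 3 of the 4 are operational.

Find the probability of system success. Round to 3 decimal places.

R = Σ_{i=3}^{4} C(4,i) p^i (1−p)^{4−i} with p = 0.720
C(4,3)·0.720^3·0.280^1 = 0.41804
C(4,4)·0.720^4·0.280^0 = 0.26874
Sum = 0.687

0.687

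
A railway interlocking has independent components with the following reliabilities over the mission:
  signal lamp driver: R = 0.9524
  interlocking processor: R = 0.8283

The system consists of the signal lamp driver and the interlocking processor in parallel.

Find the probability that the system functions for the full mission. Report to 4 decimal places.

0.9918

Parallel (signal lamp driver and interlocking processor): 1 − (1 − 0.952400)(1 − 0.828300) = 0.9918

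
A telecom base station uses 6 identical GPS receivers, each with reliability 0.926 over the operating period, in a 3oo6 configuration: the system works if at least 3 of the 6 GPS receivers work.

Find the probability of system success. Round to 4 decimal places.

0.9996

R = Σ_{i=3}^{6} C(6,i) p^i (1−p)^{6−i} with p = 0.926
C(6,3)·0.926^3·0.074^3 = 0.006435
C(6,4)·0.926^4·0.074^2 = 0.060395
C(6,5)·0.926^5·0.074^1 = 0.302300
C(6,6)·0.926^6·0.074^0 = 0.630472
Sum = 0.9996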